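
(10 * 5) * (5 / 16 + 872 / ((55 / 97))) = 76910.17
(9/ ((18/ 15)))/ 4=15/ 8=1.88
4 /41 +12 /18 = 0.76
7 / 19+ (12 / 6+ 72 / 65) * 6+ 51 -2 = 68.01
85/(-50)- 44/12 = -161/30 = -5.37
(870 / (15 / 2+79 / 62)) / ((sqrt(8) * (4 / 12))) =40455 * sqrt(2) / 544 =105.17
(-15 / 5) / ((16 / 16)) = -3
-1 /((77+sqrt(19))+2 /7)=-3787 /291750+49* sqrt(19) /291750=-0.01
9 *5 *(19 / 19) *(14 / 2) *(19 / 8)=5985 / 8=748.12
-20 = -20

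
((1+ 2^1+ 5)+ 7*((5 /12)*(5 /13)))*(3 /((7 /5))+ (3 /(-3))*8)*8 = -116686 /273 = -427.42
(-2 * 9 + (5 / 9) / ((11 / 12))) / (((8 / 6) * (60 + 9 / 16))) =-2296 / 10659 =-0.22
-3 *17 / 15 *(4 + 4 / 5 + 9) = -1173 / 25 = -46.92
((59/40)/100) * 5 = 59/800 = 0.07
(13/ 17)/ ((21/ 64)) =832/ 357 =2.33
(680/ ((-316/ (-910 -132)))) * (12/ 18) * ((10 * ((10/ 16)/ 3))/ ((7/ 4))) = 8857000/ 4977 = 1779.59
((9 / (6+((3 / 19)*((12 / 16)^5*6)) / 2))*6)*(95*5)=166348800 / 39641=4196.38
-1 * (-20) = 20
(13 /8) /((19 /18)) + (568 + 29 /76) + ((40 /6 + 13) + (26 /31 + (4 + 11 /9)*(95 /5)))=689.65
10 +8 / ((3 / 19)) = 182 / 3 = 60.67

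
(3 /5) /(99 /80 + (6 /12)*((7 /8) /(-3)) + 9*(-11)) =-72 /11749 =-0.01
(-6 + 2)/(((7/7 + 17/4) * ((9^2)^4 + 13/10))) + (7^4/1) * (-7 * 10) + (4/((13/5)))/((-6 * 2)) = -6583730003552805/39172517293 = -168070.13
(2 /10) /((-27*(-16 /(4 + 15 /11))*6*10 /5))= 59 /285120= 0.00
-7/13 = -0.54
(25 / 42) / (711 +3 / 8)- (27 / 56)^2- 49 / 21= -19618607 / 7648704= -2.56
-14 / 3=-4.67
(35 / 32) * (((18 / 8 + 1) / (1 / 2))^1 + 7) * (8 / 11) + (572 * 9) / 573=331503 / 16808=19.72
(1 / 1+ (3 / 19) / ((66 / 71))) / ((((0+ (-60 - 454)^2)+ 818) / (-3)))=-163 / 12308428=-0.00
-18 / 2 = -9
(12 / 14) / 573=0.00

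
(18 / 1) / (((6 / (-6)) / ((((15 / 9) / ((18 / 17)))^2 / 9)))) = -7225 / 1458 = -4.96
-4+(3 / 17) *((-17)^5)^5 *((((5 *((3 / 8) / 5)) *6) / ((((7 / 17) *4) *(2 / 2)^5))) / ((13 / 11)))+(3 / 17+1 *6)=-29135897804947083611265888884792921 / 24752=-1177112871887002408341382000000.00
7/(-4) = -7/4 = -1.75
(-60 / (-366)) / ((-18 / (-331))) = 3.01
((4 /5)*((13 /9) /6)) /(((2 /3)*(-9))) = -13 /405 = -0.03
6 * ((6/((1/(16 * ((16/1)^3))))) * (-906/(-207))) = 237502464/23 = 10326194.09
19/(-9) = -19/9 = -2.11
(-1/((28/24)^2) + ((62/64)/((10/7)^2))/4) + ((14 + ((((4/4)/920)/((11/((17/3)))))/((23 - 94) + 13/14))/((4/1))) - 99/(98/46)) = -15450885595811/466999948800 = -33.09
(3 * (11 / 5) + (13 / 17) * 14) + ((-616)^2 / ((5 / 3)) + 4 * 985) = 19688627 / 85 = 231630.91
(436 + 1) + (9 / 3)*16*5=677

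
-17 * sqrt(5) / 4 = -9.50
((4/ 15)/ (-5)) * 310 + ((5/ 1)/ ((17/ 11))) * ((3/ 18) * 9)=-5957/ 510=-11.68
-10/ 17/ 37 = -10/ 629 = -0.02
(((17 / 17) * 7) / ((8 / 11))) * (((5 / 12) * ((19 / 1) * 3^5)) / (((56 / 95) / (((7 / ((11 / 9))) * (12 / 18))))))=15351525 / 128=119933.79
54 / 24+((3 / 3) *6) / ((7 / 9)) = 279 / 28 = 9.96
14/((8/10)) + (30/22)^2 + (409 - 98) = 79947/242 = 330.36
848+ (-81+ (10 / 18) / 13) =767.04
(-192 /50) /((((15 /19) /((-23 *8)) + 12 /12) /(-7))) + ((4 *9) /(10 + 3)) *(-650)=-154295688 /87025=-1773.00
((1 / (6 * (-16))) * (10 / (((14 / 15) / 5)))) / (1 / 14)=-125 / 16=-7.81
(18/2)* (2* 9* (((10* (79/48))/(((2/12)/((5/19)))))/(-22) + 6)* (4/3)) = 217539/209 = 1040.86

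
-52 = -52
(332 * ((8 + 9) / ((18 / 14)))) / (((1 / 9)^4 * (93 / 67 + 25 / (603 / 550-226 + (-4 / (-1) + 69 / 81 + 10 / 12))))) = 523491565565178 / 23156491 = 22606687.93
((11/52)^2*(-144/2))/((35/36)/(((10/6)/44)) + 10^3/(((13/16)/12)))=-3267/15002026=-0.00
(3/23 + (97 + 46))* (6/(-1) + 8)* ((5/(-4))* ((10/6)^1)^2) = -205750/207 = -993.96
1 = 1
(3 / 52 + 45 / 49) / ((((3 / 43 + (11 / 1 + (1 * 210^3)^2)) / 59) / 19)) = 119880861 / 9396879281245212848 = 0.00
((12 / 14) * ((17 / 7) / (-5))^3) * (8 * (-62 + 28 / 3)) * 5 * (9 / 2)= 55890288 / 60025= 931.12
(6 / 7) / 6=1 / 7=0.14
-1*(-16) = 16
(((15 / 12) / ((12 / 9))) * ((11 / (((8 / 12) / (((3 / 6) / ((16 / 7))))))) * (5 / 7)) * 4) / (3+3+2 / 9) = 1.55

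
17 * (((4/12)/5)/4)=17/60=0.28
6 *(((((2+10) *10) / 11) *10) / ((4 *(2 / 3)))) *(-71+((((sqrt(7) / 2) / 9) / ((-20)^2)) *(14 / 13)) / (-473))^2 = 1491 *sqrt(7) / 135278+2470191853203360343 / 1996378612800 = 1237336.39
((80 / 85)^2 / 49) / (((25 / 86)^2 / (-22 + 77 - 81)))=-49227776 / 8850625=-5.56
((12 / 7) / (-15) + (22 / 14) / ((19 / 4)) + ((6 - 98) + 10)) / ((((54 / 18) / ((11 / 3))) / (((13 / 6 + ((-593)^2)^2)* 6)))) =-443863902661305874 / 5985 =-74162723920017.69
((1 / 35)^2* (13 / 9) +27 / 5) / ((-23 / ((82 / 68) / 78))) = -610367 / 168120225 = -0.00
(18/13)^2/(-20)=-81/845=-0.10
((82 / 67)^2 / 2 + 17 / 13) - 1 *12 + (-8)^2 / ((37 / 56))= 187681683 / 2159209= 86.92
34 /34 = 1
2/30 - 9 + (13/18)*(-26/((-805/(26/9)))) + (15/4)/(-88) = -204470683/22952160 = -8.91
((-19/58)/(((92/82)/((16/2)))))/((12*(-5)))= 779/20010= 0.04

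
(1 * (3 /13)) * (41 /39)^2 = 1681 /6591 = 0.26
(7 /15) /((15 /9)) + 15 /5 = 82 /25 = 3.28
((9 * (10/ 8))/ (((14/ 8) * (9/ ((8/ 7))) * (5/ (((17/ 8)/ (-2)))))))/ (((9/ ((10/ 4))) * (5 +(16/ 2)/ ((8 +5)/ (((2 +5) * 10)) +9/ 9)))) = -1411/ 343980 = -0.00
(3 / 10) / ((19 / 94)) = 141 / 95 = 1.48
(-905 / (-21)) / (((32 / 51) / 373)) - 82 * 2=5701869 / 224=25454.77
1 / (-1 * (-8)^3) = 1 / 512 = 0.00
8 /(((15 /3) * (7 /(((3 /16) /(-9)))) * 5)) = -1 /1050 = -0.00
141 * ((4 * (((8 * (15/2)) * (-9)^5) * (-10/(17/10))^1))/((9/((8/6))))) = 29603232000/17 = 1741366588.24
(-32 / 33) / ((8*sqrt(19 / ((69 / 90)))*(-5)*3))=2*sqrt(13110) / 141075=0.00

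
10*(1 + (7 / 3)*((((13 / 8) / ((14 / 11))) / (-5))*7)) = -761 / 24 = -31.71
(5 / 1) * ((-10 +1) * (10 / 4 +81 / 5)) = -841.50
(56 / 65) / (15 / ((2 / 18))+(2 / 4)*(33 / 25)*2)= 35 / 5538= 0.01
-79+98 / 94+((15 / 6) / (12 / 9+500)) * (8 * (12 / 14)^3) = -1256347 / 16121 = -77.93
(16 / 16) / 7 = 0.14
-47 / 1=-47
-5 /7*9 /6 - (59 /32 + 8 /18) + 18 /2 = 11371 /2016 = 5.64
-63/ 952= -9/ 136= -0.07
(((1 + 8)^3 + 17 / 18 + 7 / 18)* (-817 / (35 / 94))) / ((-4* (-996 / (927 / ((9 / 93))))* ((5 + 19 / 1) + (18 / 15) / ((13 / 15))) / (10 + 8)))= -498891980483 / 182600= -2732157.61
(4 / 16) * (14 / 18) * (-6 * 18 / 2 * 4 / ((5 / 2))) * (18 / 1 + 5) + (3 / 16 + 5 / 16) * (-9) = -390.90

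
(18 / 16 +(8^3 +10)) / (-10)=-837 / 16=-52.31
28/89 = 0.31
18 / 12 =3 / 2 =1.50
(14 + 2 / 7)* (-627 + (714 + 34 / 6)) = 27800 / 21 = 1323.81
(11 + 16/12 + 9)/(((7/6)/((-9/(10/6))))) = -3456/35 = -98.74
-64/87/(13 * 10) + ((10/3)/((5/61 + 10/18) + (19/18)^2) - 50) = -9417644222/195781755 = -48.10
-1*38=-38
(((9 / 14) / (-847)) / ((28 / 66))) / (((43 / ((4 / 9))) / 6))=-18 / 162239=-0.00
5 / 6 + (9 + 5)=89 / 6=14.83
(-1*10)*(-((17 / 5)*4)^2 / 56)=1156 / 35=33.03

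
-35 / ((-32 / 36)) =315 / 8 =39.38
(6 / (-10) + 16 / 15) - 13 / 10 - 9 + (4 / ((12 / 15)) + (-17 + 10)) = -71 / 6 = -11.83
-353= -353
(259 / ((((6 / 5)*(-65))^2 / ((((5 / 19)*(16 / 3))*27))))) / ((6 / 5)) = 12950 / 9633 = 1.34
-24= -24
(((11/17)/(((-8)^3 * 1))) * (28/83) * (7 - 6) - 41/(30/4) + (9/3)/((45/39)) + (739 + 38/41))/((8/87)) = 2374175311249/296197120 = 8015.52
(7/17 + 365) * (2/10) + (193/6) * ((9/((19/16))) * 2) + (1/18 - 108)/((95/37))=15076277/29070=518.62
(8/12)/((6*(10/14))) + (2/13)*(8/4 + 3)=541/585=0.92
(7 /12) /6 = 0.10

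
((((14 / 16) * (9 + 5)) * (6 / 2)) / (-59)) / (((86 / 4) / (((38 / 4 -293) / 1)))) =8.21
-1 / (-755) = 1 / 755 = 0.00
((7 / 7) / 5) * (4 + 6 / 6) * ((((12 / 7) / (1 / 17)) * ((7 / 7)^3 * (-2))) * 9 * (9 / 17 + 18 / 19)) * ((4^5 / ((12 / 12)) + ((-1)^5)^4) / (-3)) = 35202600 / 133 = 264681.20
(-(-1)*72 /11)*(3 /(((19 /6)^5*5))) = 1679616 /136185445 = 0.01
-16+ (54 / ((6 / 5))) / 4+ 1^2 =-15 / 4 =-3.75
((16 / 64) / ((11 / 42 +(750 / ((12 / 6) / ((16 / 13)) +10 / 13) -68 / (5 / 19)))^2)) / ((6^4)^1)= 8439025 / 132891002842896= 0.00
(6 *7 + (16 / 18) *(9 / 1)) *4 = 200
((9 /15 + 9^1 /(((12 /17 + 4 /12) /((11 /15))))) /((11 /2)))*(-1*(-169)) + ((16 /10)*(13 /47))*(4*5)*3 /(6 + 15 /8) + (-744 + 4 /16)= -6062573887 /11508420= -526.79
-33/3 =-11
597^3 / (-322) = -212776173 / 322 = -660795.57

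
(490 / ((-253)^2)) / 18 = 245 / 576081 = 0.00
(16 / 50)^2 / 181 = 0.00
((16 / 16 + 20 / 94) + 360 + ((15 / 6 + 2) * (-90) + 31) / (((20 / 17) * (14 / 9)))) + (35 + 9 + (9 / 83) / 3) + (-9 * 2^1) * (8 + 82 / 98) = 159890023 / 3822980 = 41.82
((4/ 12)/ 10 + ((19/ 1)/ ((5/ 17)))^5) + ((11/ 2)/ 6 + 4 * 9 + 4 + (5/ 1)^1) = 14062826565747/ 12500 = 1125026125.26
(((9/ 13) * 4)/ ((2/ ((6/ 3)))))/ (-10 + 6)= -9/ 13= -0.69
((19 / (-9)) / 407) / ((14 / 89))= -1691 / 51282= -0.03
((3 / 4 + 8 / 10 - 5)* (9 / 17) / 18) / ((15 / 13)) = -299 / 3400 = -0.09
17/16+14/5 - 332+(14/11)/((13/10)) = -3742693/11440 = -327.16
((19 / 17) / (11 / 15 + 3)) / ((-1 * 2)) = -285 / 1904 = -0.15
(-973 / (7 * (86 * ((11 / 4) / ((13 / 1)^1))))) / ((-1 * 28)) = 1807 / 6622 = 0.27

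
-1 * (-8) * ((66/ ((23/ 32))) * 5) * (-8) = -675840/ 23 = -29384.35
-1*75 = -75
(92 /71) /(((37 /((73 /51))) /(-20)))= -134320 /133977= -1.00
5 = 5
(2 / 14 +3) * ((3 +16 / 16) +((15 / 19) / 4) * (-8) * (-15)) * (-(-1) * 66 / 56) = 95469 / 931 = 102.54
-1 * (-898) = 898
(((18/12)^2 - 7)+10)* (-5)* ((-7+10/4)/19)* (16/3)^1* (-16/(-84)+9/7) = 930/19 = 48.95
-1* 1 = -1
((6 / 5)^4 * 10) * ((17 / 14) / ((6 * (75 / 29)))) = 35496 / 21875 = 1.62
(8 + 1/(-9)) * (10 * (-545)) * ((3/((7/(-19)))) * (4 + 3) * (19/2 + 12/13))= 996202775/39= 25543660.90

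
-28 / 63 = -4 / 9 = -0.44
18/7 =2.57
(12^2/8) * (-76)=-1368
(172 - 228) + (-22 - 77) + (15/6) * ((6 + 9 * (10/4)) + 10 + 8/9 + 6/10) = -1981/36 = -55.03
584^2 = 341056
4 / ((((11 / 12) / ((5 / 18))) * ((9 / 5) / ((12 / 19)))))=800 / 1881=0.43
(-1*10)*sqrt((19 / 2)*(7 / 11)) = -5*sqrt(2926) / 11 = -24.59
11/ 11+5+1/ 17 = 103/ 17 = 6.06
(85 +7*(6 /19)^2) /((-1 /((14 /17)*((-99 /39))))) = 14292894 /79781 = 179.15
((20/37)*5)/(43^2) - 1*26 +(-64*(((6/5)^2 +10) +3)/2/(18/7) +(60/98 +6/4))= -307107925193/1508506650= -203.58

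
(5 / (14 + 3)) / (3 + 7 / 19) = 95 / 1088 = 0.09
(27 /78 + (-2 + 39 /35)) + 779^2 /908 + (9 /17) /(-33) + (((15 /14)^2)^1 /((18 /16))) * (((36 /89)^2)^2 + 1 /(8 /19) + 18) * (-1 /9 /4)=814987664732499068729 /1221516728848175760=667.19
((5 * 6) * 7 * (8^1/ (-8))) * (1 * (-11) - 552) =118230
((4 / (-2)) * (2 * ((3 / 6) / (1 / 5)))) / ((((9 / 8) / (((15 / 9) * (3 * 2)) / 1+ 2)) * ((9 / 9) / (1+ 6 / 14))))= -152.38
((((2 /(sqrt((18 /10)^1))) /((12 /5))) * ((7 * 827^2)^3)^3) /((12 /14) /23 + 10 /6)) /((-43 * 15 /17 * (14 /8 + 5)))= -7232464741878843971751412874770520383610610117629037632714719742 * sqrt(5) /8599527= -1880601433975562281116916000000000000000000000000000000000.00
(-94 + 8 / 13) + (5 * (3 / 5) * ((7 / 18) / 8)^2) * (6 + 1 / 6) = -93.34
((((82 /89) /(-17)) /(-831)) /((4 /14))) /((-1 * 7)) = -41 /1257303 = -0.00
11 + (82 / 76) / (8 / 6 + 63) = 80797 / 7334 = 11.02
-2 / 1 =-2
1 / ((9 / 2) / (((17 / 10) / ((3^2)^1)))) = 17 / 405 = 0.04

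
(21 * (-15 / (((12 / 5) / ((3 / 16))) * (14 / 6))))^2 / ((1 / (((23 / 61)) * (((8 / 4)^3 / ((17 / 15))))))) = 157190625 / 530944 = 296.06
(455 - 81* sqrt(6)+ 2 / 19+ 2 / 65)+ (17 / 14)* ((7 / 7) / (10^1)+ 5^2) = 16792553 / 34580 - 81* sqrt(6) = 287.21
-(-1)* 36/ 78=6/ 13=0.46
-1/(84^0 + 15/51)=-17/22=-0.77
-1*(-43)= 43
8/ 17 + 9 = 161/ 17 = 9.47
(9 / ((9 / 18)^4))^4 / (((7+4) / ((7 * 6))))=18059231232 / 11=1641748293.82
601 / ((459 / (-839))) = -504239 / 459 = -1098.56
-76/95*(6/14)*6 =-72/35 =-2.06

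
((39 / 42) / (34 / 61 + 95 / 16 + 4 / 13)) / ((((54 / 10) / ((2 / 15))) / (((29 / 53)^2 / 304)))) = 8669869 / 2611887984027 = 0.00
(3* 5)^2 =225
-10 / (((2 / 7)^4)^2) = -28824005 / 128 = -225187.54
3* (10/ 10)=3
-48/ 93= -16/ 31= -0.52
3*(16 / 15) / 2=8 / 5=1.60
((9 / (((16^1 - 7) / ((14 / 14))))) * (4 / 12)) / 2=1 / 6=0.17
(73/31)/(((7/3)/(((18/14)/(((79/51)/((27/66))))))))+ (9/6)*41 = 81633021/1320011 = 61.84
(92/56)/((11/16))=184/77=2.39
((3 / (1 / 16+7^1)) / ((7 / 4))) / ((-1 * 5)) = -0.05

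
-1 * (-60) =60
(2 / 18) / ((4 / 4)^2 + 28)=1 / 261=0.00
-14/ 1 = -14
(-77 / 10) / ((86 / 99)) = -7623 / 860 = -8.86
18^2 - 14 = 310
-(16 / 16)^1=-1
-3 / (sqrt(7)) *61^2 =-11163 *sqrt(7) / 7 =-4219.22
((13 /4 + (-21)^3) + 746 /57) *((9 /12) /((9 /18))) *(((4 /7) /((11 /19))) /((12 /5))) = -10538915 /1848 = -5702.88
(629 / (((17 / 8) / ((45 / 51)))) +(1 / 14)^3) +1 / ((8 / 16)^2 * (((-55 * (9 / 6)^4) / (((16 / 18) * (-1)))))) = 488516384591 / 1870351560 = 261.19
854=854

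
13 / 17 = 0.76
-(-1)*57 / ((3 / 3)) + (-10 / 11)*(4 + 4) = 547 / 11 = 49.73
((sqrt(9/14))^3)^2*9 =6561/2744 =2.39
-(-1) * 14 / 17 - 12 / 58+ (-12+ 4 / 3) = -14864 / 1479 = -10.05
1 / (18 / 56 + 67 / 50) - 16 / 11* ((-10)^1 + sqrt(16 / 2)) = 193780 / 12793 - 32* sqrt(2) / 11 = 11.03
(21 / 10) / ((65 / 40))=84 / 65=1.29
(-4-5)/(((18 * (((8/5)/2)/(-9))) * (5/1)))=9/8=1.12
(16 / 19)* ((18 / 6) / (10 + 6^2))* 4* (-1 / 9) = -32 / 1311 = -0.02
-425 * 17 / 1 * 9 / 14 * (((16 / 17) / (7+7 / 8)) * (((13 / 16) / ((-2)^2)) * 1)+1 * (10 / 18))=-263925 / 98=-2693.11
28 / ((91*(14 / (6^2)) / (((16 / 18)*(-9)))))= -576 / 91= -6.33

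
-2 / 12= -1 / 6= -0.17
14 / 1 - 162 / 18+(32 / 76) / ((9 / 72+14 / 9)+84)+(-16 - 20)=-3632965 / 117211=-31.00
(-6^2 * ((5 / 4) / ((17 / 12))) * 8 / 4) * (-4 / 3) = 1440 / 17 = 84.71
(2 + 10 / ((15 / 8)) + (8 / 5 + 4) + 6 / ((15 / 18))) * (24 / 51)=2416 / 255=9.47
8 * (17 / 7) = 136 / 7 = 19.43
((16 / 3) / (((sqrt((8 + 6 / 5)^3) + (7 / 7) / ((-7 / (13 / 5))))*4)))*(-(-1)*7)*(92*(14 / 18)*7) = 287159600 / 128752713 + 1422544480*sqrt(230) / 128752713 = 169.79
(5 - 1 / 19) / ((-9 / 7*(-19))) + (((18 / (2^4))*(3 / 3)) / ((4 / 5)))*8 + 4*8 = 564709 / 12996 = 43.45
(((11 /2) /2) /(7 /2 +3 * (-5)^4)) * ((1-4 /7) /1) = 33 /52598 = 0.00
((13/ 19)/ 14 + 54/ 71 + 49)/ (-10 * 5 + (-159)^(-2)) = -1.00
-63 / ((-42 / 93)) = 279 / 2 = 139.50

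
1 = 1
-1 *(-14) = 14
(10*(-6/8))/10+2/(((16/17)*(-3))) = -1.46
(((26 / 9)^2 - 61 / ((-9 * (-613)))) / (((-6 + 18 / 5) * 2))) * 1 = -2069195 / 1191672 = -1.74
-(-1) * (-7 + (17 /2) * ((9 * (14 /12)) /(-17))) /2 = -49 /8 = -6.12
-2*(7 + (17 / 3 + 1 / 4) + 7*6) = -659 / 6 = -109.83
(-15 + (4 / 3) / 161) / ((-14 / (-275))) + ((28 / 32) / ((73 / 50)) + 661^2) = 431060996617 / 987252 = 436627.12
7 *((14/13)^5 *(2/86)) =3764768/15965599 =0.24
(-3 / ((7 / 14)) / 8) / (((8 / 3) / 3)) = -27 / 32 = -0.84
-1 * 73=-73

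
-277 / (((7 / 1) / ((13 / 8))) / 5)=-18005 / 56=-321.52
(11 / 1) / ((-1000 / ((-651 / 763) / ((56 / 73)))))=74679 / 6104000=0.01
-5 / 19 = -0.26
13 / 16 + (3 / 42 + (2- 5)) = -2.12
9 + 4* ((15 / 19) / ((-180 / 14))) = 499 / 57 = 8.75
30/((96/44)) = 55/4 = 13.75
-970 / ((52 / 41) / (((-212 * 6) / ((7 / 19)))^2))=-9116698488.41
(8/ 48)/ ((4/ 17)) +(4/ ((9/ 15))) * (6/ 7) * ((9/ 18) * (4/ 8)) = 359/ 168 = 2.14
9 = 9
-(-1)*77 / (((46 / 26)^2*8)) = 13013 / 4232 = 3.07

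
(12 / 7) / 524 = 3 / 917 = 0.00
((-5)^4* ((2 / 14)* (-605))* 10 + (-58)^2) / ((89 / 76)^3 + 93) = -1649540993152 / 290708159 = -5674.22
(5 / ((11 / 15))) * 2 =150 / 11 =13.64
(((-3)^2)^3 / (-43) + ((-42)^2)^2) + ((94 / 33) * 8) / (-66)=3111678.70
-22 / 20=-11 / 10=-1.10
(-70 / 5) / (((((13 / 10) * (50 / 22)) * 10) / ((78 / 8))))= -4.62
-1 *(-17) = 17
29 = 29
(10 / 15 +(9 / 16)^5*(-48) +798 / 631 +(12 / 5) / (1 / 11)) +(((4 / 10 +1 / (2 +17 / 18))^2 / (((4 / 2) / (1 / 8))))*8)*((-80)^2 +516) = 16703673089650889 / 8712088780800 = 1917.30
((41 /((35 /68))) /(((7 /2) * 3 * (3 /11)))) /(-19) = -61336 /41895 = -1.46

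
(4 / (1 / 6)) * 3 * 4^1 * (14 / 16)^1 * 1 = 252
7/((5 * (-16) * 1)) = -7/80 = -0.09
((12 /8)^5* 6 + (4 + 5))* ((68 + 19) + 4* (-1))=4528.69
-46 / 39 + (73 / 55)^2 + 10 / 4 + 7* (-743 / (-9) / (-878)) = 376620902 / 155373075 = 2.42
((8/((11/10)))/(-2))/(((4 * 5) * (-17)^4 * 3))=-2/2756193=-0.00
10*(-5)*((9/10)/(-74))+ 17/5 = 1483/370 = 4.01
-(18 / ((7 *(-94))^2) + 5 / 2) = -270607 / 108241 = -2.50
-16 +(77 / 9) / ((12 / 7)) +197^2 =4190183 / 108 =38797.99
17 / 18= 0.94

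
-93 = -93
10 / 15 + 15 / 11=67 / 33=2.03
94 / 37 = 2.54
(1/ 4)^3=1/ 64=0.02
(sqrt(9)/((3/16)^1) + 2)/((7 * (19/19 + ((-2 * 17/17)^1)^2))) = 18/35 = 0.51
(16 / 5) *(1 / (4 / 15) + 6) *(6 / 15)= 312 / 25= 12.48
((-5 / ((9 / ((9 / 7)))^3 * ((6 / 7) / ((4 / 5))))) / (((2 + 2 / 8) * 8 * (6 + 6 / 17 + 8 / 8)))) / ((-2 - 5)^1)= 17 / 1157625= 0.00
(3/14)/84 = 1/392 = 0.00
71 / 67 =1.06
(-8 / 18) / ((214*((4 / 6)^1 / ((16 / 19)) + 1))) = -16 / 13803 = -0.00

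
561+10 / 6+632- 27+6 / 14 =24530 / 21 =1168.10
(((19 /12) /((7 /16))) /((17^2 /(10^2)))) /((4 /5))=9500 /6069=1.57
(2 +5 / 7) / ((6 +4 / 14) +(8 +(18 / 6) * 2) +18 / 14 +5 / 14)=38 / 307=0.12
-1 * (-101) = 101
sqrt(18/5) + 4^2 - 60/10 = 3 *sqrt(10)/5 + 10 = 11.90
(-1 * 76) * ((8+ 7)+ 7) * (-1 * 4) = 6688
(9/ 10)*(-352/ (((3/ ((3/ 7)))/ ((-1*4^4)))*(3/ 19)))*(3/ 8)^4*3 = 152361/ 35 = 4353.17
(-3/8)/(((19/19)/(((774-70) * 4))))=-1056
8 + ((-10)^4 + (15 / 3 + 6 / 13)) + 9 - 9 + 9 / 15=650914 / 65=10014.06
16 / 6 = 2.67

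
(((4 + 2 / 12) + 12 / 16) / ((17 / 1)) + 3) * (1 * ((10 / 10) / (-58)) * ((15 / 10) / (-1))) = 671 / 7888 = 0.09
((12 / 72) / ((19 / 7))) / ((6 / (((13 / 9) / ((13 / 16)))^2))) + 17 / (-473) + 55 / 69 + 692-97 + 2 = 597.79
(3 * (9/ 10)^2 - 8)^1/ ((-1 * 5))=557/ 500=1.11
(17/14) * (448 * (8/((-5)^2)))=4352/25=174.08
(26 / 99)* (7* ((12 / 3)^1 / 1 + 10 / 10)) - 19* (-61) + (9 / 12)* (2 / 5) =1156807 / 990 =1168.49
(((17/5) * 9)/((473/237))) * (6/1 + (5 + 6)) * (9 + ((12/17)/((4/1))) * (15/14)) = 79302807/33110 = 2395.13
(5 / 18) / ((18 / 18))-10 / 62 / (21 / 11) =0.19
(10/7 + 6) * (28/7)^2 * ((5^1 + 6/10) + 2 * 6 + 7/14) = 75296/35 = 2151.31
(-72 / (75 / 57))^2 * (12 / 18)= 1996.19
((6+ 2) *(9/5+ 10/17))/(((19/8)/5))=12992/323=40.22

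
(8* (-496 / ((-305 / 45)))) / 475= 35712 / 28975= 1.23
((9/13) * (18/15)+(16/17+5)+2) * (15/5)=29079/1105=26.32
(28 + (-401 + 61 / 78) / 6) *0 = 0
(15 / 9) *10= 50 / 3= 16.67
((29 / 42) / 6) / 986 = 1 / 8568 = 0.00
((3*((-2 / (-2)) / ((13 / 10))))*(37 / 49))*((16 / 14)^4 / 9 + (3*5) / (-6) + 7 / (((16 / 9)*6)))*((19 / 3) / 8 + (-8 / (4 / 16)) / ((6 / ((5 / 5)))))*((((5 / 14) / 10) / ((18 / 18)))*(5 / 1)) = 115329583675 / 49333519872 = 2.34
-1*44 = -44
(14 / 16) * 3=21 / 8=2.62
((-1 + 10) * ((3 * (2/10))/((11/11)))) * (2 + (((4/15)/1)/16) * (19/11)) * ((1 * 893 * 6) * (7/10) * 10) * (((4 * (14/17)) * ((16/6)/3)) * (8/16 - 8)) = -8437049712/935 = -9023582.58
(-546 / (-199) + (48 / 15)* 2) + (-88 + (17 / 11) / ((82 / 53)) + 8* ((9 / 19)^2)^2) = -77.45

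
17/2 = 8.50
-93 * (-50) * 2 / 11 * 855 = 7951500 / 11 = 722863.64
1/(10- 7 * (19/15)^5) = -759375/9738943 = -0.08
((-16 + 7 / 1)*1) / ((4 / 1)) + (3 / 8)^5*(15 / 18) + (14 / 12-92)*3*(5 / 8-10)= 167276949 / 65536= 2552.44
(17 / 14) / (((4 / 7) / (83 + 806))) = 15113 / 8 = 1889.12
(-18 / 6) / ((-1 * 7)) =0.43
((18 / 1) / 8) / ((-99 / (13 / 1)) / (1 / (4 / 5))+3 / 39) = -0.37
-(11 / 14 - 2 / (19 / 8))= 15 / 266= 0.06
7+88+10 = 105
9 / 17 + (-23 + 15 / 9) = -1061 / 51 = -20.80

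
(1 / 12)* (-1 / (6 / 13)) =-0.18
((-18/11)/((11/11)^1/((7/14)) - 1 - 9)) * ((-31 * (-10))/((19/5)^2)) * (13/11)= 453375/87362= 5.19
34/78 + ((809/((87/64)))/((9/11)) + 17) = 7581448/10179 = 744.81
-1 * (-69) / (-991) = -69 / 991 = -0.07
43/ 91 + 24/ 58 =0.89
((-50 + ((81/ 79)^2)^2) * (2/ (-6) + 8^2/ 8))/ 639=-43802518567/ 74667305277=-0.59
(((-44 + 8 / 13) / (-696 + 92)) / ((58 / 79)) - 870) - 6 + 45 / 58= -49818315 / 56927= -875.13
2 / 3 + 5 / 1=17 / 3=5.67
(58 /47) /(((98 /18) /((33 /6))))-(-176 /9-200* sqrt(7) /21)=46.00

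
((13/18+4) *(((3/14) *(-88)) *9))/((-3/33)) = 61710/7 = 8815.71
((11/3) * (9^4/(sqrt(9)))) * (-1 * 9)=-72171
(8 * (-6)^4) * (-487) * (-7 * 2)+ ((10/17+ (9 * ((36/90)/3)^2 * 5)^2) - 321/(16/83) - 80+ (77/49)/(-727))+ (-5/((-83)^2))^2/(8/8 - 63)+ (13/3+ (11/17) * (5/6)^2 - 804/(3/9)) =32388021380265567659598527/458203008473506800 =70684872.82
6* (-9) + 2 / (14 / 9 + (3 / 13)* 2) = -6255 / 118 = -53.01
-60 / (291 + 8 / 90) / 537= -0.00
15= 15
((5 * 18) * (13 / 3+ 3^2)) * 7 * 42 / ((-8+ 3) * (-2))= 35280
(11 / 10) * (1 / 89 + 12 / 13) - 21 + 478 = 5299381 / 11570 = 458.03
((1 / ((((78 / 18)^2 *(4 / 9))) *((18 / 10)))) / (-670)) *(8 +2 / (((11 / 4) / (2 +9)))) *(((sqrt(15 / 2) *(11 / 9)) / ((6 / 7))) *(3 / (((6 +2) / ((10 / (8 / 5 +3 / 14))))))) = -13475 *sqrt(30) / 5752084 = -0.01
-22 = -22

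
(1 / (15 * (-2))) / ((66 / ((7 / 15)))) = -7 / 29700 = -0.00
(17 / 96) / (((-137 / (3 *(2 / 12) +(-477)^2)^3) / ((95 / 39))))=-152186332430484162085 / 4103424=-37087644959546.99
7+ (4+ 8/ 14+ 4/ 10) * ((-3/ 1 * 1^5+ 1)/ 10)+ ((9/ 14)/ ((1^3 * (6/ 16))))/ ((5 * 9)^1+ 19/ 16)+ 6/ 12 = 6.54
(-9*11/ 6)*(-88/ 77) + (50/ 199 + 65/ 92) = 2539401/ 128156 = 19.81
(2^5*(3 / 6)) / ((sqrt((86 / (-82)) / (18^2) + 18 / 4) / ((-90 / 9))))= -576*sqrt(2449135) / 11947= -75.45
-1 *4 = -4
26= 26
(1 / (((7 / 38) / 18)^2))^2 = 218889236736 / 2401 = 91165862.86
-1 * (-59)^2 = -3481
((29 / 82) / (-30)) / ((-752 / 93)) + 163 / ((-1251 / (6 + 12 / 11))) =-0.92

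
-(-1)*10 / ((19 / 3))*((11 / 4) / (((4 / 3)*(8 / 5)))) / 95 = 495 / 23104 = 0.02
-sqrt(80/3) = -4 * sqrt(15)/3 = -5.16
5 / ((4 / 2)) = 5 / 2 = 2.50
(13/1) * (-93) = -1209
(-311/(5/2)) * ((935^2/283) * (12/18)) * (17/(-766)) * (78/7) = 63355.25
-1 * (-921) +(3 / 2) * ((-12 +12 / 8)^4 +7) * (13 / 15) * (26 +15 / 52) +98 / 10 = 416569.29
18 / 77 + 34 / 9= 2780 / 693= 4.01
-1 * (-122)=122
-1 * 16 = -16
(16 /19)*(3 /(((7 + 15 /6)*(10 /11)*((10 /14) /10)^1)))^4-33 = 677863916301 /1547561875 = 438.02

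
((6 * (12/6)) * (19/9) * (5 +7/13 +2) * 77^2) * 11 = 485751112/39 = 12455156.72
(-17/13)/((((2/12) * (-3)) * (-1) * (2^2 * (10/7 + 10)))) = -119/2080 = -0.06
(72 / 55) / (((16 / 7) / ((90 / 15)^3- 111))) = 60.14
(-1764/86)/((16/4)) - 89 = -8095/86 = -94.13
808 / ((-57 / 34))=-27472 / 57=-481.96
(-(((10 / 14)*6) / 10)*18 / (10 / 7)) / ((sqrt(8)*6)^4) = -1 / 15360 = -0.00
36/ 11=3.27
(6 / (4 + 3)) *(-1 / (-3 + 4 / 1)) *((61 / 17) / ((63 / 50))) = -6100 / 2499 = -2.44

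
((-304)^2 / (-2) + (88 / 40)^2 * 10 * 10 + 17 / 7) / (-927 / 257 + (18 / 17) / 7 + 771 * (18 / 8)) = -5593211276 / 211792689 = -26.41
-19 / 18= -1.06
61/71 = 0.86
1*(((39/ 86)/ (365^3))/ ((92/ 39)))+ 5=5.00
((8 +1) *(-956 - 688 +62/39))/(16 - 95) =192162/1027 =187.11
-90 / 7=-12.86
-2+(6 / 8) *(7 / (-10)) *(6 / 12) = -181 / 80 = -2.26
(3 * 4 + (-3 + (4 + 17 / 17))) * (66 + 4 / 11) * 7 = 71540 / 11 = 6503.64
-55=-55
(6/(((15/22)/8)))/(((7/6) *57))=1.06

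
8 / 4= 2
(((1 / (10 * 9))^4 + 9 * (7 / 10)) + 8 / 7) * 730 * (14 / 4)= 249534513511 / 13122000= 19016.50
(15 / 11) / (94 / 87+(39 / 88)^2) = 918720 / 860263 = 1.07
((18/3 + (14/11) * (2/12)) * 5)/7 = 4.44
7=7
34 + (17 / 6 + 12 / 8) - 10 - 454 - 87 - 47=-1679 / 3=-559.67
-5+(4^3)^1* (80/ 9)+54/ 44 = 111893/ 198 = 565.12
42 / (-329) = -6 / 47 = -0.13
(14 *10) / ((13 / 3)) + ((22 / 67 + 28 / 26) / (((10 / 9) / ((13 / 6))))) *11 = 271974 / 4355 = 62.45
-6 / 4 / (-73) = 3 / 146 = 0.02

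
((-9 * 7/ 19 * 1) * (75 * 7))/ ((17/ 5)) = -165375/ 323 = -512.00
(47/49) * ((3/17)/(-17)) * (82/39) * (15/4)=-28905/368186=-0.08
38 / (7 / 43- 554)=-1634 / 23815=-0.07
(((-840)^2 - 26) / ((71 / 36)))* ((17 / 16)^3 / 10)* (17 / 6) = 88395369081 / 727040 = 121582.54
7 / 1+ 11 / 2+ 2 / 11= 279 / 22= 12.68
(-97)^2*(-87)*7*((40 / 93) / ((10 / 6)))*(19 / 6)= -145162052 / 31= -4682646.84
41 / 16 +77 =1273 / 16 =79.56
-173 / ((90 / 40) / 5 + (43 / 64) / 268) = -14836480 / 38807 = -382.31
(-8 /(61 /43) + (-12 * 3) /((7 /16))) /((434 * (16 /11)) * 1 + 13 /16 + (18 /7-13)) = -6607744 /46718741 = -0.14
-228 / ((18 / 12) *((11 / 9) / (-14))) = 19152 / 11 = 1741.09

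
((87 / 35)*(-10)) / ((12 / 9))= -261 / 14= -18.64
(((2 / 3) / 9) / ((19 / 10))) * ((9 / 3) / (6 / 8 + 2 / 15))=400 / 3021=0.13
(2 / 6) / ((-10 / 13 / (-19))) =247 / 30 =8.23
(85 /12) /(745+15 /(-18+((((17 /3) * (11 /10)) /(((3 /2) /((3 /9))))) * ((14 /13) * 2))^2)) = 238210409 /24998689626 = 0.01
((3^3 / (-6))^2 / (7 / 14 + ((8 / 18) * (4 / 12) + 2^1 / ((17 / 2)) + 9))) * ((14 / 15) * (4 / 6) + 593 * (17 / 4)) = 1874470167 / 362920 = 5164.97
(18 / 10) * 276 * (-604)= -1500336 / 5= -300067.20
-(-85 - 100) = 185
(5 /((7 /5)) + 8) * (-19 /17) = -12.93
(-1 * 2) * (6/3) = -4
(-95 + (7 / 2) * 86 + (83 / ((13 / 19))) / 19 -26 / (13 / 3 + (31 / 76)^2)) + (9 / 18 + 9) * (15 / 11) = 4896146029 / 22299706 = 219.56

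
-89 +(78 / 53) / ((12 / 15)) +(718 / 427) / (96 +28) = -61138808 / 701561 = -87.15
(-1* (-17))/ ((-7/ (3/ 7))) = -51/ 49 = -1.04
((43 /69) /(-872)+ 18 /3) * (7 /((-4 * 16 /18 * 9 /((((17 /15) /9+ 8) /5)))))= -554370047 /259925760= -2.13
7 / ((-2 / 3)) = -21 / 2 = -10.50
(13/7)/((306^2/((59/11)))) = 767/7209972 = 0.00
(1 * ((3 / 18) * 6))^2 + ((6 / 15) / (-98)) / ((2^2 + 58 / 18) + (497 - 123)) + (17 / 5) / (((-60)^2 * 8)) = 24211734823 / 24209136000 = 1.00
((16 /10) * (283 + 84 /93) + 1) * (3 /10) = 211689 /1550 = 136.57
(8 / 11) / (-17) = -8 / 187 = -0.04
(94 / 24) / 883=0.00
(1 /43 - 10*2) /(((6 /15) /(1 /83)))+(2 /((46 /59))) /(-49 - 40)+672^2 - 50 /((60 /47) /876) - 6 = 6096896327241 /14611486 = 417267.37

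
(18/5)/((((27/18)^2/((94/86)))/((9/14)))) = 1692/1505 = 1.12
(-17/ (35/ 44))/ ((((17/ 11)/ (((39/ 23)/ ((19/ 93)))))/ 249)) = -437111532/ 15295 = -28578.72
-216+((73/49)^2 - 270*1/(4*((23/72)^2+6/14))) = -3152889325/9246251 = -340.99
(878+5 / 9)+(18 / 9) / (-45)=39533 / 45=878.51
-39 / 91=-3 / 7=-0.43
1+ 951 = 952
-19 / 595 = -0.03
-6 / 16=-3 / 8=-0.38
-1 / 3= -0.33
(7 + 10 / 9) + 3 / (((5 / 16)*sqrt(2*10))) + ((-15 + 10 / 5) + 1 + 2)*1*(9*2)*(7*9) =-101987 / 9 + 24*sqrt(5) / 25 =-11329.74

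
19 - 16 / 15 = 269 / 15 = 17.93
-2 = -2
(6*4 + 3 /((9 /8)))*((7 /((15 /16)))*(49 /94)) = 43904 /423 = 103.79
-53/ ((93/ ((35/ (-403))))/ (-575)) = -1066625/ 37479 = -28.46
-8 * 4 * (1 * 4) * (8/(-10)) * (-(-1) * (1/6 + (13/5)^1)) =283.31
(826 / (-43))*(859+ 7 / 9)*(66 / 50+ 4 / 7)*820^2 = -8128799704384 / 387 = -21004650398.93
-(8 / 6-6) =14 / 3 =4.67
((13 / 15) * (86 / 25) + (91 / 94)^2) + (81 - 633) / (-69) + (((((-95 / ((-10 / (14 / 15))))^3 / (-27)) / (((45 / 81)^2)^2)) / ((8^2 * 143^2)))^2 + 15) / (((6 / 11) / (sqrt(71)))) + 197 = 692251523 / 3313500 + 52270200274442323051763 * sqrt(71) / 1900734550000000000000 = 440.64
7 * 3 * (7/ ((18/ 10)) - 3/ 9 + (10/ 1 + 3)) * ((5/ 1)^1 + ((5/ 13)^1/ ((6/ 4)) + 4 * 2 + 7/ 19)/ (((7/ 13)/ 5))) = 29582.16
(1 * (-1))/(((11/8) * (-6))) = 4/33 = 0.12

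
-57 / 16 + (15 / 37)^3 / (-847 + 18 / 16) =-19538256507 / 5484301616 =-3.56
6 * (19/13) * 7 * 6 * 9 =43092/13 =3314.77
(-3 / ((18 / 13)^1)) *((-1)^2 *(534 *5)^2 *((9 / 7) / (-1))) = 139013550 / 7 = 19859078.57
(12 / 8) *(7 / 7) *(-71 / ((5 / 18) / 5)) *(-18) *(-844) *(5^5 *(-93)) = 8463890475000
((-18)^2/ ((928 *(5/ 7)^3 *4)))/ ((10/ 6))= 83349/ 580000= 0.14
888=888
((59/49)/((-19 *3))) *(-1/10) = 59/27930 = 0.00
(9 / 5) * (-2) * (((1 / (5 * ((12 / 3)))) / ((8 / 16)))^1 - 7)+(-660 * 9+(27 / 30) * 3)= -295623 / 50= -5912.46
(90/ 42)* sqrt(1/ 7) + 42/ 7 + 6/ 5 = 15* sqrt(7)/ 49 + 36/ 5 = 8.01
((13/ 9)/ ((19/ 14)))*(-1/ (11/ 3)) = -182/ 627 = -0.29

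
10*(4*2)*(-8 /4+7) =400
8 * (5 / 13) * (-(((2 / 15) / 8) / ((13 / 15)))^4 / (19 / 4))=-0.00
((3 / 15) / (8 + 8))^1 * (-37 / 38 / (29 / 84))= -777 / 22040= -0.04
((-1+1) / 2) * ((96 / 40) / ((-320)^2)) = 0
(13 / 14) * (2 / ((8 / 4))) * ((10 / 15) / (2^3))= 13 / 168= 0.08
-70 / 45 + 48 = 418 / 9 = 46.44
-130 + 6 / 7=-904 / 7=-129.14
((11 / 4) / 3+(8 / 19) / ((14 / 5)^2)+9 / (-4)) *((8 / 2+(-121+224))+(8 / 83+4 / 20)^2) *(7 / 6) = -32958005548 / 206153325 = -159.87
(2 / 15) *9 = 6 / 5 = 1.20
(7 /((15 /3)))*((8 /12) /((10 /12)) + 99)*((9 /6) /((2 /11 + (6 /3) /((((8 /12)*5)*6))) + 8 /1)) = 115269 /4555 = 25.31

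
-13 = -13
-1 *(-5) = 5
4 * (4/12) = 4/3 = 1.33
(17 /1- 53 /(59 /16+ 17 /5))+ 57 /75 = 10.28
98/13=7.54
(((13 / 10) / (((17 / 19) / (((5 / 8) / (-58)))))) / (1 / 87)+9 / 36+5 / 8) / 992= -265 / 539648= -0.00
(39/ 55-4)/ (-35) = 181/ 1925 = 0.09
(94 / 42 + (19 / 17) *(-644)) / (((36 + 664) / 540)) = -2305413 / 4165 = -553.52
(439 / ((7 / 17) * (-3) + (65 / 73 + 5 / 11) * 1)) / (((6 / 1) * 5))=5992789 / 44910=133.44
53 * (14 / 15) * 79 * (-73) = -4279114 / 15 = -285274.27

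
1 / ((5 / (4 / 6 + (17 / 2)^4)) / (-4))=-50119 / 12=-4176.58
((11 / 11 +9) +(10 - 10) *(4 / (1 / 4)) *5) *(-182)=-1820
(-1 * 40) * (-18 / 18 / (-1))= -40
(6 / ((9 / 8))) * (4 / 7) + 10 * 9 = 93.05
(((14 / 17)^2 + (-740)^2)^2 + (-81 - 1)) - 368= 25045150139922766 / 83521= 299866502315.86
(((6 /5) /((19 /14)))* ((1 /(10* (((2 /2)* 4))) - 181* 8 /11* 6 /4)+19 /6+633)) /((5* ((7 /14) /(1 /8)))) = 4053931 /209000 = 19.40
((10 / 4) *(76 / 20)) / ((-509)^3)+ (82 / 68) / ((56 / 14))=5406760097 / 17934623144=0.30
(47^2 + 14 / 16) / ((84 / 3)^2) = 17679 / 6272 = 2.82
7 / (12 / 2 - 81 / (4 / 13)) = -4 / 147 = -0.03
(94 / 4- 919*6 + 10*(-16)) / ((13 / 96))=-542448 / 13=-41726.77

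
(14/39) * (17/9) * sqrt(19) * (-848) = -201824 * sqrt(19)/351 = -2506.35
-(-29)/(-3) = -29/3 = -9.67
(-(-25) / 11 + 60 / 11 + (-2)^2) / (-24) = -43 / 88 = -0.49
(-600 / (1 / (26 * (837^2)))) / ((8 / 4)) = -5464438200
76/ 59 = 1.29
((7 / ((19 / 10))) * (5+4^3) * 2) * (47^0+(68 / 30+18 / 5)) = 66332 / 19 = 3491.16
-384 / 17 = -22.59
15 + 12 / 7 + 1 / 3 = 358 / 21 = 17.05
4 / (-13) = -4 / 13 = -0.31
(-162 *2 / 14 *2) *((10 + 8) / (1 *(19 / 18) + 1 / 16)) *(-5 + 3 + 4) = -1679616 / 1127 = -1490.34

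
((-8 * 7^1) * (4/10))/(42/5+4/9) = -504/199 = -2.53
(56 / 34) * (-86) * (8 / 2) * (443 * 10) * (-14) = 597376640 / 17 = 35139802.35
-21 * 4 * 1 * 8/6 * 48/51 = -1792/17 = -105.41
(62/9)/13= 0.53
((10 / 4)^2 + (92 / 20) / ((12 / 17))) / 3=383 / 90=4.26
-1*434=-434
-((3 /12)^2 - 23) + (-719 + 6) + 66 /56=-688.88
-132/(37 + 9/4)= -528/157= -3.36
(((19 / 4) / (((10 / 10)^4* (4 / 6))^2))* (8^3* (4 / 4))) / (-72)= -76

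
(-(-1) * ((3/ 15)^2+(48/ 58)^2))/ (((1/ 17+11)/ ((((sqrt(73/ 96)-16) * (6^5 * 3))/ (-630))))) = 1343158848/ 34586125-6995619 * sqrt(438)/ 69172250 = 36.72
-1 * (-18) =18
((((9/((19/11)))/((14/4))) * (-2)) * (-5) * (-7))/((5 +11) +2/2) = -6.13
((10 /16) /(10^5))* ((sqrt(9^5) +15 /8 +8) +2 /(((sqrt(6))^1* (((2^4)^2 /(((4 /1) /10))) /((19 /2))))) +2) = 19* sqrt(6) /614400000 +2039 /1280000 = 0.00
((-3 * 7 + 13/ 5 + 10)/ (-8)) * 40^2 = 1680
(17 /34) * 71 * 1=71 /2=35.50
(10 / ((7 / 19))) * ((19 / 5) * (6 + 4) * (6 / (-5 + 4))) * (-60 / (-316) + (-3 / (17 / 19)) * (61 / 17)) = 11711475360 / 159817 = 73280.54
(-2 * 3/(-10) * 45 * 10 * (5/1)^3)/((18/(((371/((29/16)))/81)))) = 3710000/783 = 4738.19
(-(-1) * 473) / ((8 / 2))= 473 / 4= 118.25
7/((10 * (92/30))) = 21/92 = 0.23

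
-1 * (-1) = 1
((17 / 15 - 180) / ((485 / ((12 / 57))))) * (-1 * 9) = 32196 / 46075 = 0.70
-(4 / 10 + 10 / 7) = -64 / 35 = -1.83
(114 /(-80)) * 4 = -57 /10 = -5.70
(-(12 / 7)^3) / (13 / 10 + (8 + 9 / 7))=-5760 / 12103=-0.48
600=600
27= 27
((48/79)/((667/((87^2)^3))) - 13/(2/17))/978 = 1435451850059/3554052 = 403891.63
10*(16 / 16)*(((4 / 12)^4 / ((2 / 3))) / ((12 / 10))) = 0.15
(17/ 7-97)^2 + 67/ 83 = 36377535/ 4067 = 8944.56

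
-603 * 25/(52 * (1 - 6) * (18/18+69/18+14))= 3.08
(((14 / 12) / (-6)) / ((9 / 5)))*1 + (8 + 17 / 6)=3475 / 324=10.73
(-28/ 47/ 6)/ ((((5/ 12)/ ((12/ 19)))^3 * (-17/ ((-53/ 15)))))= -246177792/ 3425213125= -0.07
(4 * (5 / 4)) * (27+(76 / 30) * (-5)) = 215 / 3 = 71.67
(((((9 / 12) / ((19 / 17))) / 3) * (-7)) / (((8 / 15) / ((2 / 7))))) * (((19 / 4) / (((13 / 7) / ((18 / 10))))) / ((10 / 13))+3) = -91647 / 12160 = -7.54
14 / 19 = 0.74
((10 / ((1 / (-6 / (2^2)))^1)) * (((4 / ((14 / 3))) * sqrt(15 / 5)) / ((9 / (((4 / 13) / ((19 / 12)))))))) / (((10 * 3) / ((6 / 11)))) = -96 * sqrt(3) / 19019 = -0.01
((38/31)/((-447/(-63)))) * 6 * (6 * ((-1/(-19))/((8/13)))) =2457/4619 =0.53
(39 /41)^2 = 1521 /1681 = 0.90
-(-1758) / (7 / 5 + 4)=2930 / 9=325.56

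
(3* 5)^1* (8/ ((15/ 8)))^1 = 64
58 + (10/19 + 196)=4836/19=254.53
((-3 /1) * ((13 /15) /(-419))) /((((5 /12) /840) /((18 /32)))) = 14742 /2095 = 7.04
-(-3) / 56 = 3 / 56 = 0.05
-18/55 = -0.33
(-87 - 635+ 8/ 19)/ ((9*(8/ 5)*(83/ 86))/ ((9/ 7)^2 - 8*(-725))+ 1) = -837960889650/ 1164069713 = -719.85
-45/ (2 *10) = -9/ 4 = -2.25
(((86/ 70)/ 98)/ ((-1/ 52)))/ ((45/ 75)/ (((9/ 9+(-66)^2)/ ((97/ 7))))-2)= 4871126/ 14930251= 0.33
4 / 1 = 4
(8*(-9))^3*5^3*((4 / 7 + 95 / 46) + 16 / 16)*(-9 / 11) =245853792000 / 1771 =138822016.94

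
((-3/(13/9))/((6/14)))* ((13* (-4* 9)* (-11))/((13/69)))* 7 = -12049884/13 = -926914.15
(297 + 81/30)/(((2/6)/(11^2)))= 1087911/10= 108791.10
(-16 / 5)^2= 256 / 25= 10.24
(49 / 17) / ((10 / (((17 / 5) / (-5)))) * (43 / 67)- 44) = -3283 / 60866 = -0.05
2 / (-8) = -1 / 4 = -0.25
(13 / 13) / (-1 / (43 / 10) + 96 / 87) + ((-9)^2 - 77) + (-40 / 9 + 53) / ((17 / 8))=1550693 / 55386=28.00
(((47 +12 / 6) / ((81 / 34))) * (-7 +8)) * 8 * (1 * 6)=26656 / 27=987.26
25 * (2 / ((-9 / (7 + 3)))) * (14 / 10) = -700 / 9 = -77.78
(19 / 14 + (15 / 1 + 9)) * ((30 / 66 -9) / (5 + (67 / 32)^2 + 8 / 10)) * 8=-683417600 / 4014857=-170.22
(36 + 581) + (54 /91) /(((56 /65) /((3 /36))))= 483773 /784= 617.06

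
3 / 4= 0.75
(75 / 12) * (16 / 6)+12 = 86 / 3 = 28.67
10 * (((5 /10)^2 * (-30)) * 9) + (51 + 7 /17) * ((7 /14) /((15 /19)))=-642.44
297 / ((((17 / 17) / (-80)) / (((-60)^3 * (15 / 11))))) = 6998400000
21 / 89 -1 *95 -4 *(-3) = -7366 / 89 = -82.76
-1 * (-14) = 14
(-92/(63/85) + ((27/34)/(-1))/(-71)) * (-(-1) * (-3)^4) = -10053.38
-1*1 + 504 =503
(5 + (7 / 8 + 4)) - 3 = 55 / 8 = 6.88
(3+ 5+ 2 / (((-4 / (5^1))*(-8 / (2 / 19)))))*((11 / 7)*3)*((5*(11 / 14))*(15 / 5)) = 6648345 / 14896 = 446.32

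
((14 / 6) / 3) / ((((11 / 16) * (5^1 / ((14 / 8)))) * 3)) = 196 / 1485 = 0.13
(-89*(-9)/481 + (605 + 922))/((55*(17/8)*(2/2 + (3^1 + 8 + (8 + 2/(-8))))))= 23529216/35529065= 0.66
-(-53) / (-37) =-53 / 37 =-1.43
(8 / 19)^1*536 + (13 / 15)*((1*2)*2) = 65308 / 285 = 229.15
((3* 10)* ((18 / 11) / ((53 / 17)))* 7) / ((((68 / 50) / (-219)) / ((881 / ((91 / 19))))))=-24744426750 / 7579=-3264866.97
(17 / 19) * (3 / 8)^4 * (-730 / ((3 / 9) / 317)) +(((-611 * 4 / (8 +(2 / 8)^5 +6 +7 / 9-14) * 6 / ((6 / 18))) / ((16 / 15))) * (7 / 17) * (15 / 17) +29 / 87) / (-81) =-236250954415526681 / 19612394293248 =-12046.00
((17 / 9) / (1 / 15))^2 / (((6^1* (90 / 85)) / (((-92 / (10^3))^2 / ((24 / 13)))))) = 33786701 / 58320000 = 0.58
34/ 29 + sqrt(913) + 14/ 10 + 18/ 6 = 808/ 145 + sqrt(913) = 35.79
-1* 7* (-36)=252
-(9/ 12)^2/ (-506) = 9/ 8096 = 0.00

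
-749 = -749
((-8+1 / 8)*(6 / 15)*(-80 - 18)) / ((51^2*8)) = 343 / 23120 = 0.01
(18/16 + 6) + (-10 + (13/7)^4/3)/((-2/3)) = 310733/19208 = 16.18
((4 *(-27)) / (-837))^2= 16 / 961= 0.02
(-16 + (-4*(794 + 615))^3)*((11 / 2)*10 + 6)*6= -65523040006752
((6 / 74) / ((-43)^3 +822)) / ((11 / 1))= -3 / 32024795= -0.00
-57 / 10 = -5.70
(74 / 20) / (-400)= -37 / 4000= -0.01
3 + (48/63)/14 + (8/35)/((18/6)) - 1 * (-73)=18652/245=76.13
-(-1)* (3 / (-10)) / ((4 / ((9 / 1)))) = -27 / 40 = -0.68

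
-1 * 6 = -6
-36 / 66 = -0.55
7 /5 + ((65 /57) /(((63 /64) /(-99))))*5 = -1141207 /1995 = -572.03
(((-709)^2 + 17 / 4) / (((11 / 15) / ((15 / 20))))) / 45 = 11424.66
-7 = -7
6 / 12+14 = 14.50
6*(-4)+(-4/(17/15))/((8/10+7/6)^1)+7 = -18851/1003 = -18.79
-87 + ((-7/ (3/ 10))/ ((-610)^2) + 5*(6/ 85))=-164431109/ 1897710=-86.65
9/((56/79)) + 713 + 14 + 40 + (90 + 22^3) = 644991/56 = 11517.70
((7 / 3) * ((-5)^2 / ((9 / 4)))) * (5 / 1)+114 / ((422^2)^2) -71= 25101560602363 / 428137799256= 58.63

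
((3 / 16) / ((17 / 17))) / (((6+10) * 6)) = 1 / 512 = 0.00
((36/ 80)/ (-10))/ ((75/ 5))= -3/ 1000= -0.00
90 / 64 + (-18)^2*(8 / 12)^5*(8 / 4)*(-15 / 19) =-40105 / 608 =-65.96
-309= -309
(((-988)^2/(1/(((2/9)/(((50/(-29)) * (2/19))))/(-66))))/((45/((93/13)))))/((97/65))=4168378916/2160675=1929.20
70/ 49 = 10/ 7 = 1.43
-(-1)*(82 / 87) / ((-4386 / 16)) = -656 / 190791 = -0.00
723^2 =522729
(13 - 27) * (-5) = 70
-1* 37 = -37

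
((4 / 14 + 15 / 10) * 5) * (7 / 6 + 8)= 6875 / 84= 81.85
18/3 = 6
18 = 18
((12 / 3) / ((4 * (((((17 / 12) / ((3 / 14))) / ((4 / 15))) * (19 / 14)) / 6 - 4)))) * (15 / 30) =144 / 463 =0.31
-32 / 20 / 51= -8 / 255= -0.03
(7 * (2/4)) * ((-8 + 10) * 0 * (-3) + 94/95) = 329/95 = 3.46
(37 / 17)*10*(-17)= -370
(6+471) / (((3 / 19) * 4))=755.25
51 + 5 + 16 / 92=1292 / 23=56.17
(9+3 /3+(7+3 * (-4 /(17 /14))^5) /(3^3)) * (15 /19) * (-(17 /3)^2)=6294474695 /7561107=832.48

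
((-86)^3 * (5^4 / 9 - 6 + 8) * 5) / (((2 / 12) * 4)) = -1022460020 / 3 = -340820006.67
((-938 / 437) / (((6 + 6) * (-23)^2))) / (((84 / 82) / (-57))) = 2747 / 146004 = 0.02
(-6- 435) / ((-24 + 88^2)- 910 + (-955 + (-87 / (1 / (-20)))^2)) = -441 / 3033455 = -0.00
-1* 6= -6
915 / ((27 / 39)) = 3965 / 3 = 1321.67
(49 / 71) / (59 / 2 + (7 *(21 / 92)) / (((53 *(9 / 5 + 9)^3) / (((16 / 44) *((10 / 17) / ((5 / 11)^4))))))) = 26648866188 / 1139107696483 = 0.02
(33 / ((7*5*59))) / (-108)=-11 / 74340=-0.00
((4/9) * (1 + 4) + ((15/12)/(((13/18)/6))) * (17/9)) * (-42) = -35770/39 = -917.18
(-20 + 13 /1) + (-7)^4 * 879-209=2110263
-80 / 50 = -8 / 5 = -1.60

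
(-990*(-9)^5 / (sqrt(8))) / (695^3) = 5845851*sqrt(2) / 134280950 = 0.06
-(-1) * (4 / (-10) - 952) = -4762 / 5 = -952.40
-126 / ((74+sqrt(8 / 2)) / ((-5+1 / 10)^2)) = -151263 / 3800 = -39.81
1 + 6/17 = 23/17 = 1.35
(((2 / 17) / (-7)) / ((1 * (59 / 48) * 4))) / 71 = -24 / 498491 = -0.00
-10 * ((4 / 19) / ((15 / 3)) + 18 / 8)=-871 / 38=-22.92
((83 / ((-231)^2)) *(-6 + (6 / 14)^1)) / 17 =-1079 / 2116653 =-0.00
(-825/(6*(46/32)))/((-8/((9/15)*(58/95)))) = 1914/437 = 4.38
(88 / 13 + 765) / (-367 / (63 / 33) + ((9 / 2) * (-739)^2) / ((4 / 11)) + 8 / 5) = 8427720 / 73797979567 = 0.00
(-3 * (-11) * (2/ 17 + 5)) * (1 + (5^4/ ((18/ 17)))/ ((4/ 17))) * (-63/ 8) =-3631467609/ 1088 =-3337745.96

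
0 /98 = 0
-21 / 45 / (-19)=7 / 285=0.02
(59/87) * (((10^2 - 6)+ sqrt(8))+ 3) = 118 * sqrt(2)/87+ 5723/87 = 67.70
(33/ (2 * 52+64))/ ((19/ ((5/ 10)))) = 11/ 2128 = 0.01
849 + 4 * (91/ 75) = 64039/ 75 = 853.85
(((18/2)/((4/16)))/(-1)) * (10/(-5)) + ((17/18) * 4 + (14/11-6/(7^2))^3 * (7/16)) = 15390479294/201331053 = 76.44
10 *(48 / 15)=32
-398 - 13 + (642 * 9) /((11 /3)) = 12813 /11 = 1164.82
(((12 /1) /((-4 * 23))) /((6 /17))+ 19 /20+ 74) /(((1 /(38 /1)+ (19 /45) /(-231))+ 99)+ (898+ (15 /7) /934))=90408585267 /1208625038468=0.07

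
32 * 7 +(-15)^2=449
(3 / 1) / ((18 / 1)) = 1 / 6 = 0.17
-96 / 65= -1.48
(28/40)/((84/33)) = 11/40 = 0.28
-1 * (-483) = 483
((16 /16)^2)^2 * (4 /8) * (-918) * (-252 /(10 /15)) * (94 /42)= 388314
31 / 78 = 0.40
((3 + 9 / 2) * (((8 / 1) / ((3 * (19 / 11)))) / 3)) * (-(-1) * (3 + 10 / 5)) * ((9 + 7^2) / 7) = 63800 / 399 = 159.90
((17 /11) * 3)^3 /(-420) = -44217 /186340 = -0.24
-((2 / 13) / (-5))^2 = -4 / 4225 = -0.00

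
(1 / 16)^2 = 0.00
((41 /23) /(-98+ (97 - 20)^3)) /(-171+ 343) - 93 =-167926087939 /1805656860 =-93.00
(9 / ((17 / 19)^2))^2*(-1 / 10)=-10556001 / 835210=-12.64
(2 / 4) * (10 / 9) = 5 / 9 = 0.56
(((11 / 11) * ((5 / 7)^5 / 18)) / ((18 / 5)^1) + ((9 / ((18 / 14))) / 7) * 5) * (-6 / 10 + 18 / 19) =59934523 / 34487964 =1.74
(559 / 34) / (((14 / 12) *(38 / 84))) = 31.15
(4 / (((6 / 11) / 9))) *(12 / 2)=396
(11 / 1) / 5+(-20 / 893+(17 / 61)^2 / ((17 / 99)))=43693878 / 16614265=2.63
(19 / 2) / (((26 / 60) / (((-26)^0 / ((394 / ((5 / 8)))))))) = 1425 / 40976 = 0.03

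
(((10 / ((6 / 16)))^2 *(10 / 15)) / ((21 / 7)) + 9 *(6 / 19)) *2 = 495148 / 1539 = 321.73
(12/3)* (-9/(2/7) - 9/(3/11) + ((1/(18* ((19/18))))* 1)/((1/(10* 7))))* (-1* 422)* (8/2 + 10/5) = 11702904/19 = 615942.32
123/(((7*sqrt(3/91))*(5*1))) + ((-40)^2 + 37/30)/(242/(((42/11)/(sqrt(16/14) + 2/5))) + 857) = -2237803645*sqrt(14)/59729954063 + 218073713011/119459908126 + 41*sqrt(273)/35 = 21.04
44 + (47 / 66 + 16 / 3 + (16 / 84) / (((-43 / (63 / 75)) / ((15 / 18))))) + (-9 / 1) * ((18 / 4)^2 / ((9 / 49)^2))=-151895653 / 28380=-5352.21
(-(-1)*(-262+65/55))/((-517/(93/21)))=88939/39809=2.23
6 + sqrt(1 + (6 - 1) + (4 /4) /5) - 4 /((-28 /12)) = sqrt(155) /5 + 54 /7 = 10.20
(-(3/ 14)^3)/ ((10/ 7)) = -27/ 3920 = -0.01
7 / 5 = 1.40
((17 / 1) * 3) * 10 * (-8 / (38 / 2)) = -4080 / 19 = -214.74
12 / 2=6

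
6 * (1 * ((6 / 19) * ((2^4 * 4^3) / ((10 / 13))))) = 239616 / 95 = 2522.27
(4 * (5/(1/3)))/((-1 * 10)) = -6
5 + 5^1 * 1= 10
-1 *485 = -485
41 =41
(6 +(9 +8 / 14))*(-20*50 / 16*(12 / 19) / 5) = -16350 / 133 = -122.93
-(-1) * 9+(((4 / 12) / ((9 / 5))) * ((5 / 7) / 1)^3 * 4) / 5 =83849 / 9261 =9.05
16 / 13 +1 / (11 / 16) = 384 / 143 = 2.69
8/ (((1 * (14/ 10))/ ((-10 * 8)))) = -3200/ 7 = -457.14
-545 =-545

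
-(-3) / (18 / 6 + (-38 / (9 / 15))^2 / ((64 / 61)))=432 / 550957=0.00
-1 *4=-4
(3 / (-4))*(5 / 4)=-15 / 16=-0.94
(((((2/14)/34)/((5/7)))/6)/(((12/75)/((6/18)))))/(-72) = -5/176256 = -0.00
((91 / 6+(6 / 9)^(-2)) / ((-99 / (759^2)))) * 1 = -1216171 / 12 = -101347.58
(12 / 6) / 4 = 1 / 2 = 0.50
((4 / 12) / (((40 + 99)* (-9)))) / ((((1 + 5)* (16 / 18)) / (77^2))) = -5929 / 20016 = -0.30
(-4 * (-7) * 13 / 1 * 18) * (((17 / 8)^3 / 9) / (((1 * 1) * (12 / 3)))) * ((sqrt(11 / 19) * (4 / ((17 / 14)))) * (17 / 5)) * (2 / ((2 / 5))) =3129581 * sqrt(209) / 608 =74414.19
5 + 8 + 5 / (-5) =12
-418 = -418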